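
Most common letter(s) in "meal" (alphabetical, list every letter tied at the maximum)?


Word: "meal"
Letter counts:
  'a': 1
  'e': 1
  'l': 1
  'm': 1
Maximum count = 1
Most frequent = 'a', 'e', 'l', 'm' (1 time each)


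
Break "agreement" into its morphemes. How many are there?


Word: "agreement"
Morphemes: agree + -ment
Each morpheme carries meaning
= 2 morphemes


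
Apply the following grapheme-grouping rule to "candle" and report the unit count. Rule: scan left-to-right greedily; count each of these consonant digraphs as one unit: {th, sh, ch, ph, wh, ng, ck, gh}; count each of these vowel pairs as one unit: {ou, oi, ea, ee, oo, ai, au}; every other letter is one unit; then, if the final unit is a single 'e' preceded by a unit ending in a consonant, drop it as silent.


Word: "candle" (6 letters)
Left-to-right scan:
  1. 'c' (letter)
  2. 'a' (letter)
  3. 'n' (letter)
  4. 'd' (letter)
  5. 'l' (letter)
  6. 'e' (letter)
Units from scan: 6
Final unit is 'e' after a consonant -> drop as silent (-1)
Sound units = 5 units


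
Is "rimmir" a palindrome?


Word: "rimmir"
Reversed: "rimmir"
Forward == Backward? rimmir == rimmir
Palindrome = Yes


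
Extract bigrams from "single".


Word: "single" (length 6)
Number of bigrams = 6 - 2 + 1 = 5
  Position 0: "si"
  Position 1: "in"
  Position 2: "ng"
  Position 3: "gl"
  Position 4: "le"
Bigrams = "si", "in", "ng", "gl", "le"


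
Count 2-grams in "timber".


Word: "timber" (length 6)
Number of 2-grams = length - 2 + 1 = 6 - 2 + 1
= 5


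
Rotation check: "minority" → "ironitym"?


Word: "minority", Candidate: "ironitym"
Method: check if candidate is substring of word+word
"minorityminority" contains "ironitym"? No
Is rotation = No


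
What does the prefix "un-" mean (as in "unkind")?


Prefix: un-
Example: unkind (un- + kind)
Meaning = not / reverse


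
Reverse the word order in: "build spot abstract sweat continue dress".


Original: "build spot abstract sweat continue dress"
Words (1..n): build | spot | abstract | sweat | continue | dress
Reversed (n..1): dress | continue | sweat | abstract | spot | build
Result = "dress continue sweat abstract spot build"


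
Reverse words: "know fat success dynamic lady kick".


Original: "know fat success dynamic lady kick"
Words (1..n): know | fat | success | dynamic | lady | kick
Reversed (n..1): kick | lady | dynamic | success | fat | know
Result = "kick lady dynamic success fat know"


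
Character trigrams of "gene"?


Word: "gene" (length 4)
Number of trigrams = 4 - 3 + 1 = 2
  Position 0: "gen"
  Position 1: "ene"
Trigrams = "gen", "ene"


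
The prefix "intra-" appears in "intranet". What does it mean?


Prefix: intra-
Example: intranet (intra- + net)
Meaning = within


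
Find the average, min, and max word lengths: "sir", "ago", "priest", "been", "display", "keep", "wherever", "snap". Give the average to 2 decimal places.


Lengths: "sir"=3, "ago"=3, "priest"=6, "been"=4, "display"=7, "keep"=4, "wherever"=8, "snap"=4
Sum = 39, Count = 8
Average = 39/8 = 4.88
= avg=4.88, min=3, max=8


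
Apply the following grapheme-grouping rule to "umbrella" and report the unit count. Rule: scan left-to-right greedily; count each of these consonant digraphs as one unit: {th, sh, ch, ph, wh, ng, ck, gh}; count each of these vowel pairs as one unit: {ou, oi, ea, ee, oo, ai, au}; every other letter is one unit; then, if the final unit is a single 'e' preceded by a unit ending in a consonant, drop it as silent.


Word: "umbrella" (8 letters)
Left-to-right scan:
  (1) 'u' (letter)
  (2) 'm' (letter)
  (3) 'b' (letter)
  (4) 'r' (letter)
  (5) 'e' (letter)
  (6) 'l' (letter)
  (7) 'l' (letter)
  (8) 'a' (letter)
Units from scan: 8
Sound units = 8 units


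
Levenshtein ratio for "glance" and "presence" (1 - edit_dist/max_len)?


Word 1: "glance" (length 6)
Word 2: "presence" (length 8)
One optimal edit sequence:
  1. insert 'p'  (+1)
  2. insert 'r'  (+1)
  3. substitute 'g' -> 'e'  (+1)
  4. substitute 'l' -> 's'  (+1)
  5. substitute 'a' -> 'e'  (+1)
  6. keep 'n'
  7. keep 'c'
  8. keep 'e'
Edit distance = 5
Max length = max(6, 8) = 8
Similarity = 1 - 5/8
= 0.3750


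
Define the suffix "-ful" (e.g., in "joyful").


Suffix: -ful
Example: joyful (joy + -ful)
Meaning = full of


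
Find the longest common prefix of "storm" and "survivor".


Word 1: "storm"
Word 2: "survivor"
Comparing from start:
  Pos 0: 's' == 's'
  Pos 1: 't' != 'u' (stop)
LCP = "s" (length 1)


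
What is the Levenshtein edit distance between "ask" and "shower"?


Word 1: "ask" (length 3)
Word 2: "shower" (length 6)
One optimal edit sequence (insert/delete/substitute each cost 1):
  1. insert 's'  (+1)
  2. insert 'h'  (+1)
  3. insert 'o'  (+1)
  4. substitute 'a' -> 'w'  (+1)
  5. substitute 's' -> 'e'  (+1)
  6. substitute 'k' -> 'r'  (+1)
Total edit operations: 6
Edit distance = 6


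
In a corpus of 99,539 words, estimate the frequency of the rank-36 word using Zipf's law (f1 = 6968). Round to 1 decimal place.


Zipf's law: f(r) = f(1) / r
f(1) = 6968
f(36) = 6968 / 36
= 193.6 occurrences


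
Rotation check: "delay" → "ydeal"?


Word: "delay", Candidate: "ydeal"
Method: check if candidate is substring of word+word
"delaydelay" contains "ydeal"? No
Is rotation = No


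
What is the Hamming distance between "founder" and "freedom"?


Comparing character by character (same length = 7):
  Pos 0: 'f' vs 'f' =
  Pos 1: 'o' vs 'r' !=
  Pos 2: 'u' vs 'e' !=
  Pos 3: 'n' vs 'e' !=
  Pos 4: 'd' vs 'd' =
  Pos 5: 'e' vs 'o' !=
  Pos 6: 'r' vs 'm' !=
Hamming distance = 5


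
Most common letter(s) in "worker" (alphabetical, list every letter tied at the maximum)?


Word: "worker"
Letter counts:
  'e': 1
  'k': 1
  'o': 1
  'r': 2
  'w': 1
Maximum count = 2
Most frequent = 'r' (2 times each)


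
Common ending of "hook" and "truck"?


Word 1: "hook"
Word 2: "truck"
Comparing from end:
  Pos -1: 'k' == 'k'
  Pos -2: 'o' != 'c' (stop)
LCS = "k" (length 1)


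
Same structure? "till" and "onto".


Pattern of "till": [0, 1, 2, 2]
Pattern of "onto": [0, 1, 2, 0]
Patterns do not match
Same pattern = No


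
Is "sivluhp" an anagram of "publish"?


Word 1: "publish" → sorted: bhilpsu
Word 2: "sivluhp" → sorted: hilpsuv
Same letters? bhilpsu != hilpsuv
Anagram = No


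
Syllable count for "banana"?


Word: "banana"
Syllable breakdown: ba / na / na
Counting: 3 parts
= 3 syllables


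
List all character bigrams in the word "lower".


Word: "lower" (length 5)
Number of bigrams = 5 - 2 + 1 = 4
  Position 0: "lo"
  Position 1: "ow"
  Position 2: "we"
  Position 3: "er"
Bigrams = "lo", "ow", "we", "er"


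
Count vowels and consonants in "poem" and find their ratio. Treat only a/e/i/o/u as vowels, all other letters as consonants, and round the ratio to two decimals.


Word: "poem"
Vowels (a,e,i,o,u): 2
Consonants: 2
Ratio = 2/2
= 1.00


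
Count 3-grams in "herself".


Word: "herself" (length 7)
Number of 3-grams = length - 3 + 1 = 7 - 3 + 1
= 5


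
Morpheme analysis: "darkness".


Word: "darkness"
Morphemes: dark + -ness
Each morpheme carries meaning
= 2 morphemes


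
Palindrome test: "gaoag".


Word: "gaoag"
Reversed: "gaoag"
Forward == Backward? gaoag == gaoag
Palindrome = Yes


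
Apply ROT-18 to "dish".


Word: "dish"
Shift: 18
Each letter → (letter + shift) mod 26:
  'd' (3) + 18 = 21 → 'v'
  'i' (8) + 18 = 0 → 'a'
  's' (18) + 18 = 10 → 'k'
  'h' (7) + 18 = 25 → 'z'
Result = "vakz"


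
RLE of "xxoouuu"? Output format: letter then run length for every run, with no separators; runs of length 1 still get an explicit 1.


String: "xxoouuu"
Scanning for consecutive runs:
  'x' x 2
  'o' x 2
  'u' x 3
RLE = "x2o2u3"


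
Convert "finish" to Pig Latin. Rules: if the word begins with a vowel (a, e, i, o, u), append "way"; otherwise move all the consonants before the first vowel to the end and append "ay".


Word: "finish"
Starts with consonant(s) → move to end, add 'ay'
Consonant cluster: "f"
Pig Latin = "inishfay"


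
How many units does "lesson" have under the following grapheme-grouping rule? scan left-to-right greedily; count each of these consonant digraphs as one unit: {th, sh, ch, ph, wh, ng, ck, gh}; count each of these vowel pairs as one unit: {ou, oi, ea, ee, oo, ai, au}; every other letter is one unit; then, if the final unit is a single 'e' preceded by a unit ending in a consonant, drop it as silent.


Word: "lesson" (6 letters)
Left-to-right scan:
  1. 'l' (letter)
  2. 'e' (letter)
  3. 's' (letter)
  4. 's' (letter)
  5. 'o' (letter)
  6. 'n' (letter)
Units from scan: 6
Sound units = 6 units


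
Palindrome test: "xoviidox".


Word: "xoviidox"
Reversed: "xodiivox"
Forward == Backward? xoviidox != xodiivox
Palindrome = No


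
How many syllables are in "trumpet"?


Word: "trumpet"
Syllable breakdown: trum · pet
Counting: 2 parts
= 2 syllables


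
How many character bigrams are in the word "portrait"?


Word: "portrait" (length 8)
Number of 2-grams = length - 2 + 1 = 8 - 2 + 1
= 7


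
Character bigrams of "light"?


Word: "light" (length 5)
Number of bigrams = 5 - 2 + 1 = 4
  Position 0: "li"
  Position 1: "ig"
  Position 2: "gh"
  Position 3: "ht"
Bigrams = "li", "ig", "gh", "ht"


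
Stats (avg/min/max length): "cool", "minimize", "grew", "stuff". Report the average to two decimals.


Lengths: "cool"=4, "minimize"=8, "grew"=4, "stuff"=5
Sum = 21, Count = 4
Average = 21/4 = 5.25
= avg=5.25, min=4, max=8


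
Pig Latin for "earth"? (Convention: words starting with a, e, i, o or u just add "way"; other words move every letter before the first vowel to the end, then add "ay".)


Word: "earth"
Starts with vowel → add 'way'
Pig Latin = "earthway"


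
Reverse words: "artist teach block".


Original: "artist teach block"
Words (1..n): artist | teach | block
Reversed (n..1): block | teach | artist
Result = "block teach artist"


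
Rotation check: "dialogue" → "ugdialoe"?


Word: "dialogue", Candidate: "ugdialoe"
Method: check if candidate is substring of word+word
"dialoguedialogue" contains "ugdialoe"? No
Is rotation = No


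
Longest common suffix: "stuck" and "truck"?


Word 1: "stuck"
Word 2: "truck"
Comparing from end:
  Pos -1: 'k' == 'k'
  Pos -2: 'c' == 'c'
  Pos -3: 'u' == 'u'
  Pos -4: 't' != 'r' (stop)
LCS = "uck" (length 3)


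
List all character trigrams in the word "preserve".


Word: "preserve" (length 8)
Number of trigrams = 8 - 3 + 1 = 6
  Position 0: "pre"
  Position 1: "res"
  Position 2: "ese"
  Position 3: "ser"
  Position 4: "erv"
  Position 5: "rve"
Trigrams = "pre", "res", "ese", "ser", "erv", "rve"


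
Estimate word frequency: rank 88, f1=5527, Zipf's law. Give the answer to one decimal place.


Zipf's law: f(r) = f(1) / r
f(1) = 5527
f(88) = 5527 / 88
= 62.8 occurrences


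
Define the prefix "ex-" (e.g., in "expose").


Prefix: ex-
Example: expose (ex- + pose)
Meaning = out / former


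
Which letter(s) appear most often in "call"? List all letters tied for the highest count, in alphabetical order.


Word: "call"
Letter counts:
  'a': 1
  'c': 1
  'l': 2
Maximum count = 2
Most frequent = 'l' (2 times each)


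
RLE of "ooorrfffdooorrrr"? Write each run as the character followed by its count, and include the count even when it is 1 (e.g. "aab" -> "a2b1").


String: "ooorrfffdooorrrr"
Scanning for consecutive runs:
  'o' x 3
  'r' x 2
  'f' x 3
  'd' x 1
  'o' x 3
  'r' x 4
RLE = "o3r2f3d1o3r4"


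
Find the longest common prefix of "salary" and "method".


Word 1: "salary"
Word 2: "method"
Comparing from start:
  Pos 0: 's' != 'm' (stop)
LCP = "" (length 0)


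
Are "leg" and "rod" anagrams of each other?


Word 1: "leg" → sorted: egl
Word 2: "rod" → sorted: dor
Same letters? egl != dor
Anagram = No


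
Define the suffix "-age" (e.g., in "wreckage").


Suffix: -age
Example: wreckage (wreck + -age)
Meaning = result / collection


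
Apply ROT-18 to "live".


Word: "live"
Shift: 18
Each letter → (letter + shift) mod 26:
  'l' (11) + 18 = 3 → 'd'
  'i' (8) + 18 = 0 → 'a'
  'v' (21) + 18 = 13 → 'n'
  'e' (4) + 18 = 22 → 'w'
Result = "danw"


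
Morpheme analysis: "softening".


Word: "softening"
Morphemes: soft / -en / -ing
Each morpheme carries meaning
= 3 morphemes


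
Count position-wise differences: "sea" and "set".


Comparing character by character (same length = 3):
  Pos 0: 's' vs 's' =
  Pos 1: 'e' vs 'e' =
  Pos 2: 'a' vs 't' !=
Hamming distance = 1


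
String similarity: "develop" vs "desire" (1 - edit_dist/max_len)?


Word 1: "develop" (length 7)
Word 2: "desire" (length 6)
One optimal edit sequence:
  1. keep 'd'
  2. keep 'e'
  3. delete 'v'  (+1)
  4. substitute 'e' -> 's'  (+1)
  5. substitute 'l' -> 'i'  (+1)
  6. substitute 'o' -> 'r'  (+1)
  7. substitute 'p' -> 'e'  (+1)
Edit distance = 5
Max length = max(7, 6) = 7
Similarity = 1 - 5/7
= 0.2857


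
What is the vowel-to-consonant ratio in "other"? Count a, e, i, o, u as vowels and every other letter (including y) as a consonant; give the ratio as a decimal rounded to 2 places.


Word: "other"
Vowels (a,e,i,o,u): 2
Consonants: 3
Ratio = 2/3
= 0.67


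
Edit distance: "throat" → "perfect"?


Word 1: "throat" (length 6)
Word 2: "perfect" (length 7)
One optimal edit sequence (insert/delete/substitute each cost 1):
  1. substitute 't' -> 'p'  (+1)
  2. substitute 'h' -> 'e'  (+1)
  3. keep 'r'
  4. insert 'f'  (+1)
  5. substitute 'o' -> 'e'  (+1)
  6. substitute 'a' -> 'c'  (+1)
  7. keep 't'
Total edit operations: 5
Edit distance = 5


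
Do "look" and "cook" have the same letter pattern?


Pattern of "look": [0, 1, 1, 2]
Pattern of "cook": [0, 1, 1, 2]
Patterns match
Same pattern = Yes


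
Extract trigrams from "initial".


Word: "initial" (length 7)
Number of trigrams = 7 - 3 + 1 = 5
  Position 0: "ini"
  Position 1: "nit"
  Position 2: "iti"
  Position 3: "tia"
  Position 4: "ial"
Trigrams = "ini", "nit", "iti", "tia", "ial"


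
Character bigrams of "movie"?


Word: "movie" (length 5)
Number of bigrams = 5 - 2 + 1 = 4
  Position 0: "mo"
  Position 1: "ov"
  Position 2: "vi"
  Position 3: "ie"
Bigrams = "mo", "ov", "vi", "ie"


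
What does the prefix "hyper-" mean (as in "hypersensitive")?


Prefix: hyper-
As in: hypersensitive -> hyper- + sensitive
Meaning = over / excessive


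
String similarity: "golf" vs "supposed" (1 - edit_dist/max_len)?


Word 1: "golf" (length 4)
Word 2: "supposed" (length 8)
One optimal edit sequence:
  1. insert 's'  (+1)
  2. insert 'u'  (+1)
  3. insert 'p'  (+1)
  4. substitute 'g' -> 'p'  (+1)
  5. keep 'o'
  6. insert 's'  (+1)
  7. substitute 'l' -> 'e'  (+1)
  8. substitute 'f' -> 'd'  (+1)
Edit distance = 7
Max length = max(4, 8) = 8
Similarity = 1 - 7/8
= 0.1250


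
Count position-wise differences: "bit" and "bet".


Comparing character by character (same length = 3):
  Pos 0: 'b' vs 'b' =
  Pos 1: 'i' vs 'e' !=
  Pos 2: 't' vs 't' =
Hamming distance = 1


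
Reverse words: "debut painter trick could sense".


Original: "debut painter trick could sense"
Words (1..n): debut | painter | trick | could | sense
Reversed (n..1): sense | could | trick | painter | debut
Result = "sense could trick painter debut"


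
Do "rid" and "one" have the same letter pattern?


Pattern of "rid": [0, 1, 2]
Pattern of "one": [0, 1, 2]
Patterns match
Same pattern = Yes


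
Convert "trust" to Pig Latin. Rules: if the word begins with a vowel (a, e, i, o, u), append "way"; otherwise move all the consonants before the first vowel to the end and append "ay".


Word: "trust"
Starts with consonant(s) → move to end, add 'ay'
Consonant cluster: "tr"
Pig Latin = "usttray"


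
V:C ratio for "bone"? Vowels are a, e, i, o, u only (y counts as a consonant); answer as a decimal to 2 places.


Word: "bone"
Vowels (a,e,i,o,u): 2
Consonants: 2
Ratio = 2/2
= 1.00


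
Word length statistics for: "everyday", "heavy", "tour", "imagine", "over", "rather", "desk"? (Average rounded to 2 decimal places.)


Lengths: "everyday"=8, "heavy"=5, "tour"=4, "imagine"=7, "over"=4, "rather"=6, "desk"=4
Sum = 38, Count = 7
Average = 38/7 = 5.43
= avg=5.43, min=4, max=8


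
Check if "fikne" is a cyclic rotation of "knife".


Word: "knife", Candidate: "fikne"
Method: check if candidate is substring of word+word
"knifeknife" contains "fikne"? No
Is rotation = No


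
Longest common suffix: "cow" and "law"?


Word 1: "cow"
Word 2: "law"
Comparing from end:
  Pos -1: 'w' == 'w'
  Pos -2: 'o' != 'a' (stop)
LCS = "w" (length 1)


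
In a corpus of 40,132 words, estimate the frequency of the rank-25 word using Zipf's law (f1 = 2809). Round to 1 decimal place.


Zipf's law: f(r) = f(1) / r
f(1) = 2809
f(25) = 2809 / 25
= 112.4 occurrences


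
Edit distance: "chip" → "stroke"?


Word 1: "chip" (length 4)
Word 2: "stroke" (length 6)
One optimal edit sequence (insert/delete/substitute each cost 1):
  1. insert 's'  (+1)
  2. insert 't'  (+1)
  3. substitute 'c' -> 'r'  (+1)
  4. substitute 'h' -> 'o'  (+1)
  5. substitute 'i' -> 'k'  (+1)
  6. substitute 'p' -> 'e'  (+1)
Total edit operations: 6
Edit distance = 6


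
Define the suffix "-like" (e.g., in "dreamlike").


Suffix: -like
Example: dreamlike (dream + -like)
Meaning = resembling


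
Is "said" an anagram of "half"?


Word 1: "half" → sorted: afhl
Word 2: "said" → sorted: adis
Same letters? afhl != adis
Anagram = No


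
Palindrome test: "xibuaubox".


Word: "xibuaubox"
Reversed: "xobuaubix"
Forward == Backward? xibuaubox != xobuaubix
Palindrome = No


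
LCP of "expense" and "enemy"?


Word 1: "expense"
Word 2: "enemy"
Comparing from start:
  Pos 0: 'e' == 'e'
  Pos 1: 'x' != 'n' (stop)
LCP = "e" (length 1)


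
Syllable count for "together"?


Word: "together"
Syllable breakdown: to-geth-er
Counting: 3 parts
= 3 syllables


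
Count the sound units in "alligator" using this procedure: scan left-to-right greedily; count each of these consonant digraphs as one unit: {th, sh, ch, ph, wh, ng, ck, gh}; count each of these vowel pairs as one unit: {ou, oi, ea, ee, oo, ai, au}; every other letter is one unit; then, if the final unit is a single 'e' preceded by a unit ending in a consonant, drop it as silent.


Word: "alligator" (9 letters)
Left-to-right scan:
  [1] 'a' (letter)
  [2] 'l' (letter)
  [3] 'l' (letter)
  [4] 'i' (letter)
  [5] 'g' (letter)
  [6] 'a' (letter)
  [7] 't' (letter)
  [8] 'o' (letter)
  [9] 'r' (letter)
Units from scan: 9
Sound units = 9 units


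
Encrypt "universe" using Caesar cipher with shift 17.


Word: "universe"
Shift: 17
Each letter → (letter + shift) mod 26:
  'u' (20) + 17 = 11 → 'l'
  'n' (13) + 17 = 4 → 'e'
  'i' (8) + 17 = 25 → 'z'
  'v' (21) + 17 = 12 → 'm'
  'e' (4) + 17 = 21 → 'v'
  'r' (17) + 17 = 8 → 'i'
  's' (18) + 17 = 9 → 'j'
  'e' (4) + 17 = 21 → 'v'
Result = "lezmvijv"


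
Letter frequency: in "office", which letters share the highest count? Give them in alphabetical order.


Word: "office"
Letter counts:
  'c': 1
  'e': 1
  'f': 2
  'i': 1
  'o': 1
Maximum count = 2
Most frequent = 'f' (2 times each)


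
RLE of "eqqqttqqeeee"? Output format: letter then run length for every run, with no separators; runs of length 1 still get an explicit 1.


String: "eqqqttqqeeee"
Scanning for consecutive runs:
  'e' x 1
  'q' x 3
  't' x 2
  'q' x 2
  'e' x 4
RLE = "e1q3t2q2e4"


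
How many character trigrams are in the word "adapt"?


Word: "adapt" (length 5)
Number of 3-grams = length - 3 + 1 = 5 - 3 + 1
= 3


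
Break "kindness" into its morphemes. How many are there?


Word: "kindness"
Morphemes: kind | -ness
Each morpheme carries meaning
= 2 morphemes


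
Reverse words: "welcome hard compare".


Original: "welcome hard compare"
Words (1..n): welcome | hard | compare
Reversed (n..1): compare | hard | welcome
Result = "compare hard welcome"


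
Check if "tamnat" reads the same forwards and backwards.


Word: "tamnat"
Reversed: "tanmat"
Forward == Backward? tamnat != tanmat
Palindrome = No


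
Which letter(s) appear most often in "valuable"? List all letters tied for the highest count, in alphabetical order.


Word: "valuable"
Letter counts:
  'a': 2
  'b': 1
  'e': 1
  'l': 2
  'u': 1
  'v': 1
Maximum count = 2
Most frequent = 'a', 'l' (2 times each)


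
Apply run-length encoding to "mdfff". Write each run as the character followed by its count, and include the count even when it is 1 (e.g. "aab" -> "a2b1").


String: "mdfff"
Scanning for consecutive runs:
  'm' x 1
  'd' x 1
  'f' x 3
RLE = "m1d1f3"


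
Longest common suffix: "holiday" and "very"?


Word 1: "holiday"
Word 2: "very"
Comparing from end:
  Pos -1: 'y' == 'y'
  Pos -2: 'a' != 'r' (stop)
LCS = "y" (length 1)


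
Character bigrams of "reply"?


Word: "reply" (length 5)
Number of bigrams = 5 - 2 + 1 = 4
  Position 0: "re"
  Position 1: "ep"
  Position 2: "pl"
  Position 3: "ly"
Bigrams = "re", "ep", "pl", "ly"


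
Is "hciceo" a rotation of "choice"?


Word: "choice", Candidate: "hciceo"
Method: check if candidate is substring of word+word
"choicechoice" contains "hciceo"? No
Is rotation = No


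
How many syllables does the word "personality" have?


Word: "personality"
Syllable breakdown: per · son · al · i · ty
Counting: 5 parts
= 5 syllables


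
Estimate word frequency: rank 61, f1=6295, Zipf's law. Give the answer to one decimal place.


Zipf's law: f(r) = f(1) / r
f(1) = 6295
f(61) = 6295 / 61
= 103.2 occurrences


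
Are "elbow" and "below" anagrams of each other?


Word 1: "elbow" → sorted: below
Word 2: "below" → sorted: below
Same letters? below == below
Anagram = Yes


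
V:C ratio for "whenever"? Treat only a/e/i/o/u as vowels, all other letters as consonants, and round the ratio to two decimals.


Word: "whenever"
Vowels (a,e,i,o,u): 3
Consonants: 5
Ratio = 3/5
= 0.60


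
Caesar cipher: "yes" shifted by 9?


Word: "yes"
Shift: 9
Each letter → (letter + shift) mod 26:
  'y' (24) + 9 = 7 → 'h'
  'e' (4) + 9 = 13 → 'n'
  's' (18) + 9 = 1 → 'b'
Result = "hnb"


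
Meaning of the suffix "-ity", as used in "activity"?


Suffix: -ity
Example: activity = active + -ity, with a spelling change
Meaning = quality of


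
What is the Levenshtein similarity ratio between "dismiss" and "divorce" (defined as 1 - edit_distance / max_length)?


Word 1: "dismiss" (length 7)
Word 2: "divorce" (length 7)
One optimal edit sequence:
  1. keep 'd'
  2. keep 'i'
  3. substitute 's' -> 'v'  (+1)
  4. substitute 'm' -> 'o'  (+1)
  5. substitute 'i' -> 'r'  (+1)
  6. substitute 's' -> 'c'  (+1)
  7. substitute 's' -> 'e'  (+1)
Edit distance = 5
Max length = max(7, 7) = 7
Similarity = 1 - 5/7
= 0.2857


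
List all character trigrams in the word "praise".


Word: "praise" (length 6)
Number of trigrams = 6 - 3 + 1 = 4
  Position 0: "pra"
  Position 1: "rai"
  Position 2: "ais"
  Position 3: "ise"
Trigrams = "pra", "rai", "ais", "ise"


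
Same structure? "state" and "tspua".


Pattern of "state": [0, 1, 2, 1, 3]
Pattern of "tspua": [0, 1, 2, 3, 4]
Patterns do not match
Same pattern = No


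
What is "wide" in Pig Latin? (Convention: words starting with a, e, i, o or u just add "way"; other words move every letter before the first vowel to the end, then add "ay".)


Word: "wide"
Starts with consonant(s) → move to end, add 'ay'
Consonant cluster: "w"
Pig Latin = "ideway"


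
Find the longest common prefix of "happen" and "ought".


Word 1: "happen"
Word 2: "ought"
Comparing from start:
  Pos 0: 'h' != 'o' (stop)
LCP = "" (length 0)


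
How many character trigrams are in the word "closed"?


Word: "closed" (length 6)
Number of 3-grams = length - 3 + 1 = 6 - 3 + 1
= 4


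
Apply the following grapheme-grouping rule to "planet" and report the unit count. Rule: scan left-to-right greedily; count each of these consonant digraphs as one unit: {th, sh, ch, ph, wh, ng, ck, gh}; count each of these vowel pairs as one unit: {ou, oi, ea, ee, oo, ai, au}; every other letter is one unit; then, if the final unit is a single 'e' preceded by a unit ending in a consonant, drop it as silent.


Word: "planet" (6 letters)
Left-to-right scan:
  1. 'p' (letter)
  2. 'l' (letter)
  3. 'a' (letter)
  4. 'n' (letter)
  5. 'e' (letter)
  6. 't' (letter)
Units from scan: 6
Sound units = 6 units


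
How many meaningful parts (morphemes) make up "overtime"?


Word: "overtime"
Morphemes: over- / time
Each morpheme carries meaning
= 2 morphemes


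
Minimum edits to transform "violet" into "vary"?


Word 1: "violet" (length 6)
Word 2: "vary" (length 4)
One optimal edit sequence (insert/delete/substitute each cost 1):
  1. keep 'v'
  2. delete 'i'  (+1)
  3. delete 'o'  (+1)
  4. substitute 'l' -> 'a'  (+1)
  5. substitute 'e' -> 'r'  (+1)
  6. substitute 't' -> 'y'  (+1)
Total edit operations: 5
Edit distance = 5


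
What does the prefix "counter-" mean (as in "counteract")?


Prefix: counter-
Example: counteract = counter- + act
Meaning = against / opposite


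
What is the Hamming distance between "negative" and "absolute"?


Comparing character by character (same length = 8):
  Pos 0: 'n' vs 'a' !=
  Pos 1: 'e' vs 'b' !=
  Pos 2: 'g' vs 's' !=
  Pos 3: 'a' vs 'o' !=
  Pos 4: 't' vs 'l' !=
  Pos 5: 'i' vs 'u' !=
  Pos 6: 'v' vs 't' !=
  Pos 7: 'e' vs 'e' =
Hamming distance = 7


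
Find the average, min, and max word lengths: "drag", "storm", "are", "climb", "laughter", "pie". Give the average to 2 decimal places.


Lengths: "drag"=4, "storm"=5, "are"=3, "climb"=5, "laughter"=8, "pie"=3
Sum = 28, Count = 6
Average = 28/6 = 4.67
= avg=4.67, min=3, max=8


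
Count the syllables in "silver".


Word: "silver"
Syllable breakdown: sil-ver
Counting: 2 parts
= 2 syllables


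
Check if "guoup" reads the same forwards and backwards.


Word: "guoup"
Reversed: "puoug"
Forward == Backward? guoup != puoug
Palindrome = No


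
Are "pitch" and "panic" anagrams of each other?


Word 1: "pitch" → sorted: chipt
Word 2: "panic" → sorted: acinp
Same letters? chipt != acinp
Anagram = No


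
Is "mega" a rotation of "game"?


Word: "game", Candidate: "mega"
Method: check if candidate is substring of word+word
"gamegame" contains "mega"? Yes
Is rotation = Yes


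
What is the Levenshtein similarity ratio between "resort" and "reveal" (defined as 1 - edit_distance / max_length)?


Word 1: "resort" (length 6)
Word 2: "reveal" (length 6)
One optimal edit sequence:
  1. keep 'r'
  2. keep 'e'
  3. substitute 's' -> 'v'  (+1)
  4. substitute 'o' -> 'e'  (+1)
  5. substitute 'r' -> 'a'  (+1)
  6. substitute 't' -> 'l'  (+1)
Edit distance = 4
Max length = max(6, 6) = 6
Similarity = 1 - 4/6
= 0.3333


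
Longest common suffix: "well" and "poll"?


Word 1: "well"
Word 2: "poll"
Comparing from end:
  Pos -1: 'l' == 'l'
  Pos -2: 'l' == 'l'
  Pos -3: 'e' != 'o' (stop)
LCS = "ll" (length 2)


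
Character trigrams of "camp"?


Word: "camp" (length 4)
Number of trigrams = 4 - 3 + 1 = 2
  Position 0: "cam"
  Position 1: "amp"
Trigrams = "cam", "amp"


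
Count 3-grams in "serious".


Word: "serious" (length 7)
Number of 3-grams = length - 3 + 1 = 7 - 3 + 1
= 5


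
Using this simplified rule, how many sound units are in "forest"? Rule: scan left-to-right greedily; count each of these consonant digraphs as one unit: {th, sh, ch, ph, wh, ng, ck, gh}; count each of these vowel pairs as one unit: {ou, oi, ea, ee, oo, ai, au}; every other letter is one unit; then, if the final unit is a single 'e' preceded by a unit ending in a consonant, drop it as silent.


Word: "forest" (6 letters)
Left-to-right scan:
  1. 'f' (letter)
  2. 'o' (letter)
  3. 'r' (letter)
  4. 'e' (letter)
  5. 's' (letter)
  6. 't' (letter)
Units from scan: 6
Sound units = 6 units


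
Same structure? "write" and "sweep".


Pattern of "write": [0, 1, 2, 3, 4]
Pattern of "sweep": [0, 1, 2, 2, 3]
Patterns do not match
Same pattern = No


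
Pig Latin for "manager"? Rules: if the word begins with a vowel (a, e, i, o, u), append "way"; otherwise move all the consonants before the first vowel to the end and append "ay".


Word: "manager"
Starts with consonant(s) → move to end, add 'ay'
Consonant cluster: "m"
Pig Latin = "anagermay"


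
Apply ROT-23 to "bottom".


Word: "bottom"
Shift: 23
Each letter → (letter + shift) mod 26:
  'b' (1) + 23 = 24 → 'y'
  'o' (14) + 23 = 11 → 'l'
  't' (19) + 23 = 16 → 'q'
  't' (19) + 23 = 16 → 'q'
  'o' (14) + 23 = 11 → 'l'
  'm' (12) + 23 = 9 → 'j'
Result = "ylqqlj"


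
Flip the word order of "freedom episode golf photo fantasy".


Original: "freedom episode golf photo fantasy"
Words (1..n): freedom | episode | golf | photo | fantasy
Reversed (n..1): fantasy | photo | golf | episode | freedom
Result = "fantasy photo golf episode freedom"


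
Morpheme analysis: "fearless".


Word: "fearless"
Morphemes: fear + -less
Each morpheme carries meaning
= 2 morphemes


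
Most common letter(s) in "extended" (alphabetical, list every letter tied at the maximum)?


Word: "extended"
Letter counts:
  'd': 2
  'e': 3
  'n': 1
  't': 1
  'x': 1
Maximum count = 3
Most frequent = 'e' (3 times each)


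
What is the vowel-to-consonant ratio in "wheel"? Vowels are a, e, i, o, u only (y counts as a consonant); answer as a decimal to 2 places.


Word: "wheel"
Vowels (a,e,i,o,u): 2
Consonants: 3
Ratio = 2/3
= 0.67


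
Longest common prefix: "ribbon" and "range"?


Word 1: "ribbon"
Word 2: "range"
Comparing from start:
  Pos 0: 'r' == 'r'
  Pos 1: 'i' != 'a' (stop)
LCP = "r" (length 1)


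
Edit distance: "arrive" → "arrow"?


Word 1: "arrive" (length 6)
Word 2: "arrow" (length 5)
One optimal edit sequence (insert/delete/substitute each cost 1):
  1. keep 'a'
  2. keep 'r'
  3. keep 'r'
  4. delete 'i'  (+1)
  5. substitute 'v' -> 'o'  (+1)
  6. substitute 'e' -> 'w'  (+1)
Total edit operations: 3
Edit distance = 3


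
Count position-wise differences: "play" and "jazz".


Comparing character by character (same length = 4):
  Pos 0: 'p' vs 'j' !=
  Pos 1: 'l' vs 'a' !=
  Pos 2: 'a' vs 'z' !=
  Pos 3: 'y' vs 'z' !=
Hamming distance = 4


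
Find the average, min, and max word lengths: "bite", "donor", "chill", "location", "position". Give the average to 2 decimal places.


Lengths: "bite"=4, "donor"=5, "chill"=5, "location"=8, "position"=8
Sum = 30, Count = 5
Average = 30/5 = 6.00
= avg=6.00, min=4, max=8


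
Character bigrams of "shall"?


Word: "shall" (length 5)
Number of bigrams = 5 - 2 + 1 = 4
  Position 0: "sh"
  Position 1: "ha"
  Position 2: "al"
  Position 3: "ll"
Bigrams = "sh", "ha", "al", "ll"


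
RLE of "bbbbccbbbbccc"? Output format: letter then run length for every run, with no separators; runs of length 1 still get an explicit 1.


String: "bbbbccbbbbccc"
Scanning for consecutive runs:
  'b' x 4
  'c' x 2
  'b' x 4
  'c' x 3
RLE = "b4c2b4c3"


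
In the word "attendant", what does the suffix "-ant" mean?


Suffix: -ant
As in: attendant -> attend + -ant
Meaning = one who / that which


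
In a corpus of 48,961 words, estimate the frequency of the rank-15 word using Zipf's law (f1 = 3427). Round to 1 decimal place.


Zipf's law: f(r) = f(1) / r
f(1) = 3427
f(15) = 3427 / 15
= 228.5 occurrences


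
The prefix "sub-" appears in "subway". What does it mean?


Prefix: sub-
As in: subway -> sub- + way
Meaning = under / below


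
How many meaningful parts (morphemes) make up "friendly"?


Word: "friendly"
Morphemes: friend | -ly
Each morpheme carries meaning
= 2 morphemes


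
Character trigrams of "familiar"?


Word: "familiar" (length 8)
Number of trigrams = 8 - 3 + 1 = 6
  Position 0: "fam"
  Position 1: "ami"
  Position 2: "mil"
  Position 3: "ili"
  Position 4: "lia"
  Position 5: "iar"
Trigrams = "fam", "ami", "mil", "ili", "lia", "iar"


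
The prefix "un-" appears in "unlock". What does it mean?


Prefix: un-
Example: unlock = un- + lock
Meaning = not / reverse


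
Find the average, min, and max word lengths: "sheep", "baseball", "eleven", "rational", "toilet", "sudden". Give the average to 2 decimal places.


Lengths: "sheep"=5, "baseball"=8, "eleven"=6, "rational"=8, "toilet"=6, "sudden"=6
Sum = 39, Count = 6
Average = 39/6 = 6.50
= avg=6.50, min=5, max=8


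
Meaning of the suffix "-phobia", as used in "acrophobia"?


Suffix: -phobia
Example: acrophobia = acro- + -phobia
Meaning = fear of


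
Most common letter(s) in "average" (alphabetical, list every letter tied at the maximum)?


Word: "average"
Letter counts:
  'a': 2
  'e': 2
  'g': 1
  'r': 1
  'v': 1
Maximum count = 2
Most frequent = 'a', 'e' (2 times each)


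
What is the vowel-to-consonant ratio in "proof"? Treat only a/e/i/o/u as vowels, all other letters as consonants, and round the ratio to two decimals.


Word: "proof"
Vowels (a,e,i,o,u): 2
Consonants: 3
Ratio = 2/3
= 0.67


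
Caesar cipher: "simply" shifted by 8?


Word: "simply"
Shift: 8
Each letter → (letter + shift) mod 26:
  's' (18) + 8 = 0 → 'a'
  'i' (8) + 8 = 16 → 'q'
  'm' (12) + 8 = 20 → 'u'
  'p' (15) + 8 = 23 → 'x'
  'l' (11) + 8 = 19 → 't'
  'y' (24) + 8 = 6 → 'g'
Result = "aquxtg"


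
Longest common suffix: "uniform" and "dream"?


Word 1: "uniform"
Word 2: "dream"
Comparing from end:
  Pos -1: 'm' == 'm'
  Pos -2: 'r' != 'a' (stop)
LCS = "m" (length 1)


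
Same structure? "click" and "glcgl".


Pattern of "click": [0, 1, 2, 0, 3]
Pattern of "glcgl": [0, 1, 2, 0, 1]
Patterns do not match
Same pattern = No


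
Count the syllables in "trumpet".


Word: "trumpet"
Syllable breakdown: trum | pet
Counting: 2 parts
= 2 syllables


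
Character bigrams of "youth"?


Word: "youth" (length 5)
Number of bigrams = 5 - 2 + 1 = 4
  Position 0: "yo"
  Position 1: "ou"
  Position 2: "ut"
  Position 3: "th"
Bigrams = "yo", "ou", "ut", "th"


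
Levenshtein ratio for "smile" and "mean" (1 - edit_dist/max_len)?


Word 1: "smile" (length 5)
Word 2: "mean" (length 4)
One optimal edit sequence:
  1. delete 's'  (+1)
  2. keep 'm'
  3. substitute 'i' -> 'e'  (+1)
  4. substitute 'l' -> 'a'  (+1)
  5. substitute 'e' -> 'n'  (+1)
Edit distance = 4
Max length = max(5, 4) = 5
Similarity = 1 - 4/5
= 0.2000


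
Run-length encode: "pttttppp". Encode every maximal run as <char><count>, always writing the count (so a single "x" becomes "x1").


String: "pttttppp"
Scanning for consecutive runs:
  'p' x 1
  't' x 4
  'p' x 3
RLE = "p1t4p3"


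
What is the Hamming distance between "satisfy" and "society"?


Comparing character by character (same length = 7):
  Pos 0: 's' vs 's' =
  Pos 1: 'a' vs 'o' !=
  Pos 2: 't' vs 'c' !=
  Pos 3: 'i' vs 'i' =
  Pos 4: 's' vs 'e' !=
  Pos 5: 'f' vs 't' !=
  Pos 6: 'y' vs 'y' =
Hamming distance = 4


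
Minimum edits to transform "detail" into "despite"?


Word 1: "detail" (length 6)
Word 2: "despite" (length 7)
One optimal edit sequence (insert/delete/substitute each cost 1):
  1. keep 'd'
  2. keep 'e'
  3. substitute 't' -> 's'  (+1)
  4. substitute 'a' -> 'p'  (+1)
  5. keep 'i'
  6. insert 't'  (+1)
  7. substitute 'l' -> 'e'  (+1)
Total edit operations: 4
Edit distance = 4


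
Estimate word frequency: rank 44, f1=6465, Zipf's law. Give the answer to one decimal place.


Zipf's law: f(r) = f(1) / r
f(1) = 6465
f(44) = 6465 / 44
= 146.9 occurrences


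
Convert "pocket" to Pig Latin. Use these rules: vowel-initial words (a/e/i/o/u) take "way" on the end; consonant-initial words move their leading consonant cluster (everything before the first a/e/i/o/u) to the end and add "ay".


Word: "pocket"
Starts with consonant(s) → move to end, add 'ay'
Consonant cluster: "p"
Pig Latin = "ocketpay"


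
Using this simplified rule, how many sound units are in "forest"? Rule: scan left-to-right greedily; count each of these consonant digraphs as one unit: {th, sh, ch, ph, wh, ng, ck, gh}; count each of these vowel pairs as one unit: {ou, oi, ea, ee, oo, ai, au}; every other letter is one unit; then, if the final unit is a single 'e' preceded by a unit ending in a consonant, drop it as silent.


Word: "forest" (6 letters)
Left-to-right scan:
  (1) 'f' (letter)
  (2) 'o' (letter)
  (3) 'r' (letter)
  (4) 'e' (letter)
  (5) 's' (letter)
  (6) 't' (letter)
Units from scan: 6
Sound units = 6 units


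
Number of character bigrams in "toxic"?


Word: "toxic" (length 5)
Number of 2-grams = length - 2 + 1 = 5 - 2 + 1
= 4


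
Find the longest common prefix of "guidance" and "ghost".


Word 1: "guidance"
Word 2: "ghost"
Comparing from start:
  Pos 0: 'g' == 'g'
  Pos 1: 'u' != 'h' (stop)
LCP = "g" (length 1)


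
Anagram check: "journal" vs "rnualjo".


Word 1: "journal" → sorted: ajlnoru
Word 2: "rnualjo" → sorted: ajlnoru
Same letters? ajlnoru == ajlnoru
Anagram = Yes


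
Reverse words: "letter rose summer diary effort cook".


Original: "letter rose summer diary effort cook"
Words (1..n): letter | rose | summer | diary | effort | cook
Reversed (n..1): cook | effort | diary | summer | rose | letter
Result = "cook effort diary summer rose letter"


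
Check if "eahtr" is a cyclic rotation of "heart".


Word: "heart", Candidate: "eahtr"
Method: check if candidate is substring of word+word
"heartheart" contains "eahtr"? No
Is rotation = No


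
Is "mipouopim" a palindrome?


Word: "mipouopim"
Reversed: "mipouopim"
Forward == Backward? mipouopim == mipouopim
Palindrome = Yes


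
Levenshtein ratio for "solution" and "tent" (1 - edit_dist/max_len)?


Word 1: "solution" (length 8)
Word 2: "tent" (length 4)
One optimal edit sequence:
  1. delete 's'  (+1)
  2. delete 'o'  (+1)
  3. delete 'l'  (+1)
  4. delete 'u'  (+1)
  5. keep 't'
  6. substitute 'i' -> 'e'  (+1)
  7. substitute 'o' -> 'n'  (+1)
  8. substitute 'n' -> 't'  (+1)
Edit distance = 7
Max length = max(8, 4) = 8
Similarity = 1 - 7/8
= 0.1250


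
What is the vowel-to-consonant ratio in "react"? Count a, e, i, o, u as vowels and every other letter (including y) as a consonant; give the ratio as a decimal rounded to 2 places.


Word: "react"
Vowels (a,e,i,o,u): 2
Consonants: 3
Ratio = 2/3
= 0.67


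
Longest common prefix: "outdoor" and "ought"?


Word 1: "outdoor"
Word 2: "ought"
Comparing from start:
  Pos 0: 'o' == 'o'
  Pos 1: 'u' == 'u'
  Pos 2: 't' != 'g' (stop)
LCP = "ou" (length 2)


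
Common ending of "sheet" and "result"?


Word 1: "sheet"
Word 2: "result"
Comparing from end:
  Pos -1: 't' == 't'
  Pos -2: 'e' != 'l' (stop)
LCS = "t" (length 1)


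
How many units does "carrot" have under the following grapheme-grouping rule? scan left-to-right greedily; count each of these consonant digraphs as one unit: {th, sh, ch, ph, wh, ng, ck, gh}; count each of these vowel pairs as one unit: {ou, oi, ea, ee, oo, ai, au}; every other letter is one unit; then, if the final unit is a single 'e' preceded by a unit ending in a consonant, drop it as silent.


Word: "carrot" (6 letters)
Left-to-right scan:
  1. 'c' (letter)
  2. 'a' (letter)
  3. 'r' (letter)
  4. 'r' (letter)
  5. 'o' (letter)
  6. 't' (letter)
Units from scan: 6
Sound units = 6 units


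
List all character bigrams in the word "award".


Word: "award" (length 5)
Number of bigrams = 5 - 2 + 1 = 4
  Position 0: "aw"
  Position 1: "wa"
  Position 2: "ar"
  Position 3: "rd"
Bigrams = "aw", "wa", "ar", "rd"


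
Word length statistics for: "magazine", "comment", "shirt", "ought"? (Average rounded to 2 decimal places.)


Lengths: "magazine"=8, "comment"=7, "shirt"=5, "ought"=5
Sum = 25, Count = 4
Average = 25/4 = 6.25
= avg=6.25, min=5, max=8
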